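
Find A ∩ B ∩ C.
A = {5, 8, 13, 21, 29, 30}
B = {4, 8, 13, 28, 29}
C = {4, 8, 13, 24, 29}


A ∩ B = {8, 13, 29}
(A ∩ B) ∩ C = {8, 13, 29}

A ∩ B ∩ C = {8, 13, 29}


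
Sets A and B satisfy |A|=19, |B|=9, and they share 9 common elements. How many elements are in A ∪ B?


|A ∪ B| = |A| + |B| - |A ∩ B|
= 19 + 9 - 9
= 19

|A ∪ B| = 19


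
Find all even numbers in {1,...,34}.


Checking each candidate:
Condition: even numbers in {1,...,34}
Result = {2, 4, 6, 8, 10, 12, 14, 16, 18, 20, 22, 24, 26, 28, 30, 32, 34}

{2, 4, 6, 8, 10, 12, 14, 16, 18, 20, 22, 24, 26, 28, 30, 32, 34}


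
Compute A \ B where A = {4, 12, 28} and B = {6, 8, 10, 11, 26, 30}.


A \ B = elements in A but not in B
A = {4, 12, 28}
B = {6, 8, 10, 11, 26, 30}
Remove from A any elements in B
A \ B = {4, 12, 28}

A \ B = {4, 12, 28}


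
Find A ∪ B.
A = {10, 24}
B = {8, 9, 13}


A ∪ B = all elements in A or B (or both)
A = {10, 24}
B = {8, 9, 13}
A ∪ B = {8, 9, 10, 13, 24}

A ∪ B = {8, 9, 10, 13, 24}


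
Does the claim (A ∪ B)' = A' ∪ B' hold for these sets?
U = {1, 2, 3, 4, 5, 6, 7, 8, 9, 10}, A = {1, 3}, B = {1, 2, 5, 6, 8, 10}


LHS: A ∪ B = {1, 2, 3, 5, 6, 8, 10}
(A ∪ B)' = U \ (A ∪ B) = {4, 7, 9}
A' = {2, 4, 5, 6, 7, 8, 9, 10}, B' = {3, 4, 7, 9}
Claimed RHS: A' ∪ B' = {2, 3, 4, 5, 6, 7, 8, 9, 10}
Identity is INVALID: LHS = {4, 7, 9} but the RHS claimed here equals {2, 3, 4, 5, 6, 7, 8, 9, 10}. The correct form is (A ∪ B)' = A' ∩ B'.

Identity is invalid: (A ∪ B)' = {4, 7, 9} but A' ∪ B' = {2, 3, 4, 5, 6, 7, 8, 9, 10}. The correct De Morgan law is (A ∪ B)' = A' ∩ B'.


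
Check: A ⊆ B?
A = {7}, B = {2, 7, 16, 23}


A ⊆ B means every element of A is in B.
All elements of A are in B.
So A ⊆ B.

Yes, A ⊆ B


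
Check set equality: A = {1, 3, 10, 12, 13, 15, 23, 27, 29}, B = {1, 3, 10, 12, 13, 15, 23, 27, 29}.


Two sets are equal iff they have exactly the same elements.
A = {1, 3, 10, 12, 13, 15, 23, 27, 29}
B = {1, 3, 10, 12, 13, 15, 23, 27, 29}
Same elements → A = B

Yes, A = B


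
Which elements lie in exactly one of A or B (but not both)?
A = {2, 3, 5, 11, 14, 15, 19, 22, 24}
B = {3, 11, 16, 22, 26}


A △ B = (A \ B) ∪ (B \ A) = elements in exactly one of A or B
A \ B = {2, 5, 14, 15, 19, 24}
B \ A = {16, 26}
A △ B = {2, 5, 14, 15, 16, 19, 24, 26}

A △ B = {2, 5, 14, 15, 16, 19, 24, 26}


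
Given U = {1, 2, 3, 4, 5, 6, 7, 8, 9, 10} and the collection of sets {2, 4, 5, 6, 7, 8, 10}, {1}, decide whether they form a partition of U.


A partition requires: (1) non-empty parts, (2) pairwise disjoint, (3) union = U
Parts: {2, 4, 5, 6, 7, 8, 10}, {1}
Union of parts: {1, 2, 4, 5, 6, 7, 8, 10}
U = {1, 2, 3, 4, 5, 6, 7, 8, 9, 10}
All non-empty? True
Pairwise disjoint? True
Covers U? False

No, not a valid partition


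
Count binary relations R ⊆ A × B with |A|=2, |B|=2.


A relation from A to B is any subset of A × B.
|A × B| = 2 × 2 = 4
# relations = 2^|A × B| = 2^4 = 16

Number of relations = 16


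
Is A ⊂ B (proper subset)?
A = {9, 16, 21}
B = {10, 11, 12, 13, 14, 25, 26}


A ⊂ B requires: A ⊆ B AND A ≠ B.
A ⊆ B? No
A ⊄ B, so A is not a proper subset.

No, A is not a proper subset of B


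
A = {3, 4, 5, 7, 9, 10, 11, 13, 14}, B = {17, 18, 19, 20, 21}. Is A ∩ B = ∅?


Disjoint means A ∩ B = ∅.
A ∩ B = ∅
A ∩ B = ∅, so A and B are disjoint.

Yes, A and B are disjoint


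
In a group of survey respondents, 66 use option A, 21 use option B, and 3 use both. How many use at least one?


|A ∪ B| = |A| + |B| - |A ∩ B|
= 66 + 21 - 3
= 84

|A ∪ B| = 84


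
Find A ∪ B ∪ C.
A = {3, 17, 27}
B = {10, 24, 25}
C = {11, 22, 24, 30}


A ∪ B = {3, 10, 17, 24, 25, 27}
(A ∪ B) ∪ C = {3, 10, 11, 17, 22, 24, 25, 27, 30}

A ∪ B ∪ C = {3, 10, 11, 17, 22, 24, 25, 27, 30}


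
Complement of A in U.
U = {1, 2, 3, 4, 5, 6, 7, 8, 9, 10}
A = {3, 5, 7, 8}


Aᶜ = U \ A = elements in U but not in A
U = {1, 2, 3, 4, 5, 6, 7, 8, 9, 10}
A = {3, 5, 7, 8}
Aᶜ = {1, 2, 4, 6, 9, 10}

Aᶜ = {1, 2, 4, 6, 9, 10}


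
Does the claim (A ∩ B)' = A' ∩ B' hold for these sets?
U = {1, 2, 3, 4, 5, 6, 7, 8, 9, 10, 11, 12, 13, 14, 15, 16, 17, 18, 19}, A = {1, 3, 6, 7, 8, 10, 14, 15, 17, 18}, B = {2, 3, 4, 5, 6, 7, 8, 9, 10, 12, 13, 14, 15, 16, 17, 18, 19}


LHS: A ∩ B = {3, 6, 7, 8, 10, 14, 15, 17, 18}
(A ∩ B)' = U \ (A ∩ B) = {1, 2, 4, 5, 9, 11, 12, 13, 16, 19}
A' = {2, 4, 5, 9, 11, 12, 13, 16, 19}, B' = {1, 11}
Claimed RHS: A' ∩ B' = {11}
Identity is INVALID: LHS = {1, 2, 4, 5, 9, 11, 12, 13, 16, 19} but the RHS claimed here equals {11}. The correct form is (A ∩ B)' = A' ∪ B'.

Identity is invalid: (A ∩ B)' = {1, 2, 4, 5, 9, 11, 12, 13, 16, 19} but A' ∩ B' = {11}. The correct De Morgan law is (A ∩ B)' = A' ∪ B'.


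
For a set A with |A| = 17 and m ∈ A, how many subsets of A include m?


Subsets of A containing m correspond to subsets of A \ {m}, which has 16 elements.
Count = 2^(n-1) = 2^16
= 65536

Number of subsets containing m = 65536


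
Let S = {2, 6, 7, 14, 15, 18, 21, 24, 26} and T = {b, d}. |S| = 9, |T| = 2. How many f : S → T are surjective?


n = |S| = 9, k = |T| = 2. Surjections via inclusion-exclusion:
S(n,k) = Σ(-1)^i × C(k,i) × (k-i)^n, i=0 to k
i=0: (-1)^0×C(2,0)×2^9 = 512
i=1: (-1)^1×C(2,1)×1^9 = -2
i=2: (-1)^2×C(2,2)×0^9 = 0
Total = 510

Number of surjections = 510


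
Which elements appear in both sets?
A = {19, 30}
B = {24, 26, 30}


A ∩ B = elements in both A and B
A = {19, 30}
B = {24, 26, 30}
A ∩ B = {30}

A ∩ B = {30}


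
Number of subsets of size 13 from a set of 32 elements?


C(n,k) = n! / (k!(n-k)!)
C(32,13) = 32! / (13!19!)
= 347373600

C(32,13) = 347373600


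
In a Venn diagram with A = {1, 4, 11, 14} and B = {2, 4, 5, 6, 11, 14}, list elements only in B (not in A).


A = {1, 4, 11, 14}
B = {2, 4, 5, 6, 11, 14}
Region: only in B (not in A)
Elements: {2, 5, 6}

Elements only in B (not in A): {2, 5, 6}


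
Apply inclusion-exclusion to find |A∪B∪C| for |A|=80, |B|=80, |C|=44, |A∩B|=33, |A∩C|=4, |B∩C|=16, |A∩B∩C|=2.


|A∪B∪C| = |A|+|B|+|C| - |A∩B|-|A∩C|-|B∩C| + |A∩B∩C|
= 80+80+44 - 33-4-16 + 2
= 204 - 53 + 2
= 153

|A ∪ B ∪ C| = 153


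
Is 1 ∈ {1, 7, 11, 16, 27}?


A = {1, 7, 11, 16, 27}
Checking if 1 is in A
1 is in A → True

1 ∈ A


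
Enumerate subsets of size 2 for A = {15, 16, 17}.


|A| = 3, so A has C(3,2) = 3 subsets of size 2.
Enumerate by choosing 2 elements from A at a time:
{15, 16}, {15, 17}, {16, 17}

2-element subsets (3 total): {15, 16}, {15, 17}, {16, 17}


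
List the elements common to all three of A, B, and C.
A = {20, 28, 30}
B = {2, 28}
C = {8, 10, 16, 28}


A ∩ B = {28}
(A ∩ B) ∩ C = {28}

A ∩ B ∩ C = {28}


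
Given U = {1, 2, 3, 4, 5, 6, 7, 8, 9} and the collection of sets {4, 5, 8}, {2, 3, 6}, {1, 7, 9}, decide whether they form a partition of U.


A partition requires: (1) non-empty parts, (2) pairwise disjoint, (3) union = U
Parts: {4, 5, 8}, {2, 3, 6}, {1, 7, 9}
Union of parts: {1, 2, 3, 4, 5, 6, 7, 8, 9}
U = {1, 2, 3, 4, 5, 6, 7, 8, 9}
All non-empty? True
Pairwise disjoint? True
Covers U? True

Yes, valid partition


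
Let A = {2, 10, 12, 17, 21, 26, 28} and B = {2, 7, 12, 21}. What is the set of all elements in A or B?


A ∪ B = all elements in A or B (or both)
A = {2, 10, 12, 17, 21, 26, 28}
B = {2, 7, 12, 21}
A ∪ B = {2, 7, 10, 12, 17, 21, 26, 28}

A ∪ B = {2, 7, 10, 12, 17, 21, 26, 28}


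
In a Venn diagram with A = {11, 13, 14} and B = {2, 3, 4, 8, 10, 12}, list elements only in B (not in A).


A = {11, 13, 14}
B = {2, 3, 4, 8, 10, 12}
Region: only in B (not in A)
Elements: {2, 3, 4, 8, 10, 12}

Elements only in B (not in A): {2, 3, 4, 8, 10, 12}


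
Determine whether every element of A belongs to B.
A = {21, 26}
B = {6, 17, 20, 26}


A ⊆ B means every element of A is in B.
Elements in A not in B: {21}
So A ⊄ B.

No, A ⊄ B


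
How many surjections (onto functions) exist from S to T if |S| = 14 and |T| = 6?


n = |S| = 14, k = |T| = 6. Surjections via inclusion-exclusion:
S(n,k) = Σ(-1)^i × C(k,i) × (k-i)^n, i=0 to k
i=0: (-1)^0×C(6,0)×6^14 = 78364164096
i=1: (-1)^1×C(6,1)×5^14 = -36621093750
i=2: (-1)^2×C(6,2)×4^14 = 4026531840
i=3: (-1)^3×C(6,3)×3^14 = -95659380
i=4: (-1)^4×C(6,4)×2^14 = 245760
i=5: (-1)^5×C(6,5)×1^14 = -6
i=6: (-1)^6×C(6,6)×0^14 = 0
Total = 45674188560

Number of surjections = 45674188560


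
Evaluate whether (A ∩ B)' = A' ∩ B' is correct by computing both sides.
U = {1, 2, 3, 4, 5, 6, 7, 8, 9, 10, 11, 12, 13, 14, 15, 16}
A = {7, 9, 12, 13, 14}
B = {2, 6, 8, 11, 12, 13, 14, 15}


LHS: A ∩ B = {12, 13, 14}
(A ∩ B)' = U \ (A ∩ B) = {1, 2, 3, 4, 5, 6, 7, 8, 9, 10, 11, 15, 16}
A' = {1, 2, 3, 4, 5, 6, 8, 10, 11, 15, 16}, B' = {1, 3, 4, 5, 7, 9, 10, 16}
Claimed RHS: A' ∩ B' = {1, 3, 4, 5, 10, 16}
Identity is INVALID: LHS = {1, 2, 3, 4, 5, 6, 7, 8, 9, 10, 11, 15, 16} but the RHS claimed here equals {1, 3, 4, 5, 10, 16}. The correct form is (A ∩ B)' = A' ∪ B'.

Identity is invalid: (A ∩ B)' = {1, 2, 3, 4, 5, 6, 7, 8, 9, 10, 11, 15, 16} but A' ∩ B' = {1, 3, 4, 5, 10, 16}. The correct De Morgan law is (A ∩ B)' = A' ∪ B'.


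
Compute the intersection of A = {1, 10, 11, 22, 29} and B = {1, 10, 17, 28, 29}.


A ∩ B = elements in both A and B
A = {1, 10, 11, 22, 29}
B = {1, 10, 17, 28, 29}
A ∩ B = {1, 10, 29}

A ∩ B = {1, 10, 29}


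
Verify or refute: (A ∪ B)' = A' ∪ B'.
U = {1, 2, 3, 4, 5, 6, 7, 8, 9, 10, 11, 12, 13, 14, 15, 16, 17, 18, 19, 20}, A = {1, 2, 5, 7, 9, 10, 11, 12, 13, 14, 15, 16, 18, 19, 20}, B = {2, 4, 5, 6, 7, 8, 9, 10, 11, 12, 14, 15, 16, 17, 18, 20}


LHS: A ∪ B = {1, 2, 4, 5, 6, 7, 8, 9, 10, 11, 12, 13, 14, 15, 16, 17, 18, 19, 20}
(A ∪ B)' = U \ (A ∪ B) = {3}
A' = {3, 4, 6, 8, 17}, B' = {1, 3, 13, 19}
Claimed RHS: A' ∪ B' = {1, 3, 4, 6, 8, 13, 17, 19}
Identity is INVALID: LHS = {3} but the RHS claimed here equals {1, 3, 4, 6, 8, 13, 17, 19}. The correct form is (A ∪ B)' = A' ∩ B'.

Identity is invalid: (A ∪ B)' = {3} but A' ∪ B' = {1, 3, 4, 6, 8, 13, 17, 19}. The correct De Morgan law is (A ∪ B)' = A' ∩ B'.


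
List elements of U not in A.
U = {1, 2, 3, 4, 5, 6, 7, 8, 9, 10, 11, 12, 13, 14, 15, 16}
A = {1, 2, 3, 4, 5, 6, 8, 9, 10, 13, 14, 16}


Aᶜ = U \ A = elements in U but not in A
U = {1, 2, 3, 4, 5, 6, 7, 8, 9, 10, 11, 12, 13, 14, 15, 16}
A = {1, 2, 3, 4, 5, 6, 8, 9, 10, 13, 14, 16}
Aᶜ = {7, 11, 12, 15}

Aᶜ = {7, 11, 12, 15}


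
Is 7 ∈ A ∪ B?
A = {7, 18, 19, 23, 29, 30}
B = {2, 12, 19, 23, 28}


A = {7, 18, 19, 23, 29, 30}, B = {2, 12, 19, 23, 28}
A ∪ B = all elements in A or B
A ∪ B = {2, 7, 12, 18, 19, 23, 28, 29, 30}
Checking if 7 ∈ A ∪ B
7 is in A ∪ B → True

7 ∈ A ∪ B


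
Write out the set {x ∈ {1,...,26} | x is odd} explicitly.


Checking each candidate:
Condition: odd numbers in {1,...,26}
Result = {1, 3, 5, 7, 9, 11, 13, 15, 17, 19, 21, 23, 25}

{1, 3, 5, 7, 9, 11, 13, 15, 17, 19, 21, 23, 25}


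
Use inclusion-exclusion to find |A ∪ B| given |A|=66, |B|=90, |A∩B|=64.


|A ∪ B| = |A| + |B| - |A ∩ B|
= 66 + 90 - 64
= 92

|A ∪ B| = 92


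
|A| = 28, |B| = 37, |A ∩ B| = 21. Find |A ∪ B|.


|A ∪ B| = |A| + |B| - |A ∩ B|
= 28 + 37 - 21
= 44

|A ∪ B| = 44


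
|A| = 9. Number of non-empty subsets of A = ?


Total subsets = 2^n = 2^9 = 512
Non-empty subsets exclude the empty set: 2^n - 1
= 512 - 1
= 511

Number of non-empty subsets = 511


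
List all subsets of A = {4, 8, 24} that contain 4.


A subset of A contains 4 iff the remaining 2 elements form any subset of A \ {4}.
Count: 2^(n-1) = 2^2 = 4
Subsets containing 4: {4}, {4, 8}, {4, 24}, {4, 8, 24}

Subsets containing 4 (4 total): {4}, {4, 8}, {4, 24}, {4, 8, 24}


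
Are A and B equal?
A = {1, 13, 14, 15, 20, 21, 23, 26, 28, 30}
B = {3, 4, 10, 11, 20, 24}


Two sets are equal iff they have exactly the same elements.
A = {1, 13, 14, 15, 20, 21, 23, 26, 28, 30}
B = {3, 4, 10, 11, 20, 24}
Differences: {1, 3, 4, 10, 11, 13, 14, 15, 21, 23, 24, 26, 28, 30}
A ≠ B

No, A ≠ B


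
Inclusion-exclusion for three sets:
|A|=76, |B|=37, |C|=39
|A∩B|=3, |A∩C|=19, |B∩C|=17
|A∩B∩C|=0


|A∪B∪C| = |A|+|B|+|C| - |A∩B|-|A∩C|-|B∩C| + |A∩B∩C|
= 76+37+39 - 3-19-17 + 0
= 152 - 39 + 0
= 113

|A ∪ B ∪ C| = 113


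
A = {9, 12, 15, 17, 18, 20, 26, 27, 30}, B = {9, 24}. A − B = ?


A \ B = elements in A but not in B
A = {9, 12, 15, 17, 18, 20, 26, 27, 30}
B = {9, 24}
Remove from A any elements in B
A \ B = {12, 15, 17, 18, 20, 26, 27, 30}

A \ B = {12, 15, 17, 18, 20, 26, 27, 30}


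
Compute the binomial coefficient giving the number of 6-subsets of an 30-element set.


C(n,k) = n! / (k!(n-k)!)
C(30,6) = 30! / (6!24!)
= 593775

C(30,6) = 593775


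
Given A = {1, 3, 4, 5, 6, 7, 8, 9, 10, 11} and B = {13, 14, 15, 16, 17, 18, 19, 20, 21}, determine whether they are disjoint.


Disjoint means A ∩ B = ∅.
A ∩ B = ∅
A ∩ B = ∅, so A and B are disjoint.

Yes, A and B are disjoint


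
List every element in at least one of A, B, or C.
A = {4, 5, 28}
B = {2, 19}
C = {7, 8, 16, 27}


A ∪ B = {2, 4, 5, 19, 28}
(A ∪ B) ∪ C = {2, 4, 5, 7, 8, 16, 19, 27, 28}

A ∪ B ∪ C = {2, 4, 5, 7, 8, 16, 19, 27, 28}


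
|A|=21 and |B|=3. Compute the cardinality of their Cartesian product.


|A × B| = |A| × |B|
= 21 × 3
= 63

|A × B| = 63


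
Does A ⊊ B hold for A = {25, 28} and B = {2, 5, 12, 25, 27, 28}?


A ⊂ B requires: A ⊆ B AND A ≠ B.
A ⊆ B? Yes
A = B? No
A ⊂ B: Yes (A is a proper subset of B)

Yes, A ⊂ B


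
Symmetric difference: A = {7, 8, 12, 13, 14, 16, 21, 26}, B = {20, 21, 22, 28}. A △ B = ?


A △ B = (A \ B) ∪ (B \ A) = elements in exactly one of A or B
A \ B = {7, 8, 12, 13, 14, 16, 26}
B \ A = {20, 22, 28}
A △ B = {7, 8, 12, 13, 14, 16, 20, 22, 26, 28}

A △ B = {7, 8, 12, 13, 14, 16, 20, 22, 26, 28}


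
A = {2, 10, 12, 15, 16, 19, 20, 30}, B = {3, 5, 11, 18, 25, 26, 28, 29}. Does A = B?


Two sets are equal iff they have exactly the same elements.
A = {2, 10, 12, 15, 16, 19, 20, 30}
B = {3, 5, 11, 18, 25, 26, 28, 29}
Differences: {2, 3, 5, 10, 11, 12, 15, 16, 18, 19, 20, 25, 26, 28, 29, 30}
A ≠ B

No, A ≠ B


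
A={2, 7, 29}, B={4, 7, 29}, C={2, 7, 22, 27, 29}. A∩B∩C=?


A ∩ B = {7, 29}
(A ∩ B) ∩ C = {7, 29}

A ∩ B ∩ C = {7, 29}


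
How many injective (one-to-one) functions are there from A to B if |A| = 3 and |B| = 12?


An injection sends each of |A| = 3 inputs to a distinct output in B.
# injections = |B|·(|B|-1)·…·(|B|-|A|+1) = 12! / (12 - 3)!
= 12 × 11 × 10
= 1320

Number of injections = 1320


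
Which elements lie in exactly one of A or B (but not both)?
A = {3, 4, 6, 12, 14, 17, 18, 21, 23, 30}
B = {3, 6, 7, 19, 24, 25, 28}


A △ B = (A \ B) ∪ (B \ A) = elements in exactly one of A or B
A \ B = {4, 12, 14, 17, 18, 21, 23, 30}
B \ A = {7, 19, 24, 25, 28}
A △ B = {4, 7, 12, 14, 17, 18, 19, 21, 23, 24, 25, 28, 30}

A △ B = {4, 7, 12, 14, 17, 18, 19, 21, 23, 24, 25, 28, 30}


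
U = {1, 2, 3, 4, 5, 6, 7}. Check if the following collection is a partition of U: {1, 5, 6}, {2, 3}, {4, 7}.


A partition requires: (1) non-empty parts, (2) pairwise disjoint, (3) union = U
Parts: {1, 5, 6}, {2, 3}, {4, 7}
Union of parts: {1, 2, 3, 4, 5, 6, 7}
U = {1, 2, 3, 4, 5, 6, 7}
All non-empty? True
Pairwise disjoint? True
Covers U? True

Yes, valid partition


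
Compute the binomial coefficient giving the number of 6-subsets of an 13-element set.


C(n,k) = n! / (k!(n-k)!)
C(13,6) = 13! / (6!7!)
= 1716

C(13,6) = 1716


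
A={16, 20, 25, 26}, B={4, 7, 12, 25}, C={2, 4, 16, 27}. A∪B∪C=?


A ∪ B = {4, 7, 12, 16, 20, 25, 26}
(A ∪ B) ∪ C = {2, 4, 7, 12, 16, 20, 25, 26, 27}

A ∪ B ∪ C = {2, 4, 7, 12, 16, 20, 25, 26, 27}


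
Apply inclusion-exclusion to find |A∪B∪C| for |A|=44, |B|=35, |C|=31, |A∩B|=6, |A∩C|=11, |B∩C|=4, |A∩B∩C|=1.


|A∪B∪C| = |A|+|B|+|C| - |A∩B|-|A∩C|-|B∩C| + |A∩B∩C|
= 44+35+31 - 6-11-4 + 1
= 110 - 21 + 1
= 90

|A ∪ B ∪ C| = 90


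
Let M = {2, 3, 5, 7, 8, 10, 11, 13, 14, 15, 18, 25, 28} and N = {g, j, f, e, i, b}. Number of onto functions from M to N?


n = |M| = 13, k = |N| = 6. Surjections via inclusion-exclusion:
S(n,k) = Σ(-1)^i × C(k,i) × (k-i)^n, i=0 to k
i=0: (-1)^0×C(6,0)×6^13 = 13060694016
i=1: (-1)^1×C(6,1)×5^13 = -7324218750
i=2: (-1)^2×C(6,2)×4^13 = 1006632960
i=3: (-1)^3×C(6,3)×3^13 = -31886460
i=4: (-1)^4×C(6,4)×2^13 = 122880
i=5: (-1)^5×C(6,5)×1^13 = -6
i=6: (-1)^6×C(6,6)×0^13 = 0
Total = 6711344640

Number of surjections = 6711344640


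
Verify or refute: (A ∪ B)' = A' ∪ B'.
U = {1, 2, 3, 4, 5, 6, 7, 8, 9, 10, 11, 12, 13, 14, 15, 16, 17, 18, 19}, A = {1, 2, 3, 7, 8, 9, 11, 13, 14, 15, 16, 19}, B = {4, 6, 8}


LHS: A ∪ B = {1, 2, 3, 4, 6, 7, 8, 9, 11, 13, 14, 15, 16, 19}
(A ∪ B)' = U \ (A ∪ B) = {5, 10, 12, 17, 18}
A' = {4, 5, 6, 10, 12, 17, 18}, B' = {1, 2, 3, 5, 7, 9, 10, 11, 12, 13, 14, 15, 16, 17, 18, 19}
Claimed RHS: A' ∪ B' = {1, 2, 3, 4, 5, 6, 7, 9, 10, 11, 12, 13, 14, 15, 16, 17, 18, 19}
Identity is INVALID: LHS = {5, 10, 12, 17, 18} but the RHS claimed here equals {1, 2, 3, 4, 5, 6, 7, 9, 10, 11, 12, 13, 14, 15, 16, 17, 18, 19}. The correct form is (A ∪ B)' = A' ∩ B'.

Identity is invalid: (A ∪ B)' = {5, 10, 12, 17, 18} but A' ∪ B' = {1, 2, 3, 4, 5, 6, 7, 9, 10, 11, 12, 13, 14, 15, 16, 17, 18, 19}. The correct De Morgan law is (A ∪ B)' = A' ∩ B'.


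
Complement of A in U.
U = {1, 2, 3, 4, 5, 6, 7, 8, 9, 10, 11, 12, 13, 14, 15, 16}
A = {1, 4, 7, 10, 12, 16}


Aᶜ = U \ A = elements in U but not in A
U = {1, 2, 3, 4, 5, 6, 7, 8, 9, 10, 11, 12, 13, 14, 15, 16}
A = {1, 4, 7, 10, 12, 16}
Aᶜ = {2, 3, 5, 6, 8, 9, 11, 13, 14, 15}

Aᶜ = {2, 3, 5, 6, 8, 9, 11, 13, 14, 15}


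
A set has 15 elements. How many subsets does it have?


Number of subsets = 2^n
= 2^15
= 32768

|P(A)| = 32768


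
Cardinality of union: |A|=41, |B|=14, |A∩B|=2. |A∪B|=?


|A ∪ B| = |A| + |B| - |A ∩ B|
= 41 + 14 - 2
= 53

|A ∪ B| = 53


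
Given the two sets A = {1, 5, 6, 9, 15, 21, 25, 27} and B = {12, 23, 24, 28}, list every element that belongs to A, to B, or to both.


A ∪ B = all elements in A or B (or both)
A = {1, 5, 6, 9, 15, 21, 25, 27}
B = {12, 23, 24, 28}
A ∪ B = {1, 5, 6, 9, 12, 15, 21, 23, 24, 25, 27, 28}

A ∪ B = {1, 5, 6, 9, 12, 15, 21, 23, 24, 25, 27, 28}


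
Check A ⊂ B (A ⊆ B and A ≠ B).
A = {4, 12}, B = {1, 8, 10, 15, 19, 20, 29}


A ⊂ B requires: A ⊆ B AND A ≠ B.
A ⊆ B? No
A ⊄ B, so A is not a proper subset.

No, A is not a proper subset of B


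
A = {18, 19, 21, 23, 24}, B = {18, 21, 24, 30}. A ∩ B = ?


A ∩ B = elements in both A and B
A = {18, 19, 21, 23, 24}
B = {18, 21, 24, 30}
A ∩ B = {18, 21, 24}

A ∩ B = {18, 21, 24}


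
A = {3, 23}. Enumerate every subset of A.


|A| = 2, so |P(A)| = 2^2 = 4
Enumerate subsets by cardinality (0 to 2):
∅, {3}, {23}, {3, 23}

P(A) has 4 subsets: ∅, {3}, {23}, {3, 23}


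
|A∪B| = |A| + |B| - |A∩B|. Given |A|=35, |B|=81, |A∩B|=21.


|A ∪ B| = |A| + |B| - |A ∩ B|
= 35 + 81 - 21
= 95

|A ∪ B| = 95


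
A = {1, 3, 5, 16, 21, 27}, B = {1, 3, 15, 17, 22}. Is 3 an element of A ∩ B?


A = {1, 3, 5, 16, 21, 27}, B = {1, 3, 15, 17, 22}
A ∩ B = elements in both A and B
A ∩ B = {1, 3}
Checking if 3 ∈ A ∩ B
3 is in A ∩ B → True

3 ∈ A ∩ B


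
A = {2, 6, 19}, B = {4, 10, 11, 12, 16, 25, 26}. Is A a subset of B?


A ⊆ B means every element of A is in B.
Elements in A not in B: {2, 6, 19}
So A ⊄ B.

No, A ⊄ B


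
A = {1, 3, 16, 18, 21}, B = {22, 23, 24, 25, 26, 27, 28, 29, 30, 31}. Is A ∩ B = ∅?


Disjoint means A ∩ B = ∅.
A ∩ B = ∅
A ∩ B = ∅, so A and B are disjoint.

Yes, A and B are disjoint


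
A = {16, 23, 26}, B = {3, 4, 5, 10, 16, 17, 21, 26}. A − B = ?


A \ B = elements in A but not in B
A = {16, 23, 26}
B = {3, 4, 5, 10, 16, 17, 21, 26}
Remove from A any elements in B
A \ B = {23}

A \ B = {23}


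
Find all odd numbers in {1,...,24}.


Checking each candidate:
Condition: odd numbers in {1,...,24}
Result = {1, 3, 5, 7, 9, 11, 13, 15, 17, 19, 21, 23}

{1, 3, 5, 7, 9, 11, 13, 15, 17, 19, 21, 23}


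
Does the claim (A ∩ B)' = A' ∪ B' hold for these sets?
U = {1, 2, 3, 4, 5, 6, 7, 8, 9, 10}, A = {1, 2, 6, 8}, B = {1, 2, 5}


LHS: A ∩ B = {1, 2}
(A ∩ B)' = U \ (A ∩ B) = {3, 4, 5, 6, 7, 8, 9, 10}
A' = {3, 4, 5, 7, 9, 10}, B' = {3, 4, 6, 7, 8, 9, 10}
Claimed RHS: A' ∪ B' = {3, 4, 5, 6, 7, 8, 9, 10}
Identity is VALID: LHS = RHS = {3, 4, 5, 6, 7, 8, 9, 10} ✓

Identity is valid. (A ∩ B)' = A' ∪ B' = {3, 4, 5, 6, 7, 8, 9, 10}


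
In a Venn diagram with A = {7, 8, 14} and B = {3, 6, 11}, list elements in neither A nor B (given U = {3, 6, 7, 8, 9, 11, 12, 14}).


A = {7, 8, 14}
B = {3, 6, 11}
Region: in neither A nor B (given U = {3, 6, 7, 8, 9, 11, 12, 14})
Elements: {9, 12}

Elements in neither A nor B (given U = {3, 6, 7, 8, 9, 11, 12, 14}): {9, 12}


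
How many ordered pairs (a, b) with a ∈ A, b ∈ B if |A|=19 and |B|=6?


|A × B| = |A| × |B|
= 19 × 6
= 114

|A × B| = 114


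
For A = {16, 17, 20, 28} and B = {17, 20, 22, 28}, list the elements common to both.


A ∩ B = elements in both A and B
A = {16, 17, 20, 28}
B = {17, 20, 22, 28}
A ∩ B = {17, 20, 28}

A ∩ B = {17, 20, 28}


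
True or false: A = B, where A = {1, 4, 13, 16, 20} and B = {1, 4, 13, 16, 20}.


Two sets are equal iff they have exactly the same elements.
A = {1, 4, 13, 16, 20}
B = {1, 4, 13, 16, 20}
Same elements → A = B

Yes, A = B


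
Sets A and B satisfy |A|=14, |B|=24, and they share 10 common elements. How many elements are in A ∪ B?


|A ∪ B| = |A| + |B| - |A ∩ B|
= 14 + 24 - 10
= 28

|A ∪ B| = 28


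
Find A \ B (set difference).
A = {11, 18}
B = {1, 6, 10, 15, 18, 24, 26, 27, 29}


A \ B = elements in A but not in B
A = {11, 18}
B = {1, 6, 10, 15, 18, 24, 26, 27, 29}
Remove from A any elements in B
A \ B = {11}

A \ B = {11}


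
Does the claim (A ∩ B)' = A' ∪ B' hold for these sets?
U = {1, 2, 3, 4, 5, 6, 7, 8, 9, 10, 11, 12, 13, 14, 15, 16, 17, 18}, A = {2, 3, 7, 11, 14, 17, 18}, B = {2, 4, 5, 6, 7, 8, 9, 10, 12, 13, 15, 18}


LHS: A ∩ B = {2, 7, 18}
(A ∩ B)' = U \ (A ∩ B) = {1, 3, 4, 5, 6, 8, 9, 10, 11, 12, 13, 14, 15, 16, 17}
A' = {1, 4, 5, 6, 8, 9, 10, 12, 13, 15, 16}, B' = {1, 3, 11, 14, 16, 17}
Claimed RHS: A' ∪ B' = {1, 3, 4, 5, 6, 8, 9, 10, 11, 12, 13, 14, 15, 16, 17}
Identity is VALID: LHS = RHS = {1, 3, 4, 5, 6, 8, 9, 10, 11, 12, 13, 14, 15, 16, 17} ✓

Identity is valid. (A ∩ B)' = A' ∪ B' = {1, 3, 4, 5, 6, 8, 9, 10, 11, 12, 13, 14, 15, 16, 17}


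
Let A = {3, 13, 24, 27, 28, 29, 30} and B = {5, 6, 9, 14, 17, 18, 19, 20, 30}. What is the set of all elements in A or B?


A ∪ B = all elements in A or B (or both)
A = {3, 13, 24, 27, 28, 29, 30}
B = {5, 6, 9, 14, 17, 18, 19, 20, 30}
A ∪ B = {3, 5, 6, 9, 13, 14, 17, 18, 19, 20, 24, 27, 28, 29, 30}

A ∪ B = {3, 5, 6, 9, 13, 14, 17, 18, 19, 20, 24, 27, 28, 29, 30}


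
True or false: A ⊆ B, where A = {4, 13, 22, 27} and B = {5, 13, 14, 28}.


A ⊆ B means every element of A is in B.
Elements in A not in B: {4, 22, 27}
So A ⊄ B.

No, A ⊄ B


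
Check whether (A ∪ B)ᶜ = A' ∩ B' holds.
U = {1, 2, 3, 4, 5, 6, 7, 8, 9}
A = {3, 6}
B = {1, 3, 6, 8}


LHS: A ∪ B = {1, 3, 6, 8}
(A ∪ B)' = U \ (A ∪ B) = {2, 4, 5, 7, 9}
A' = {1, 2, 4, 5, 7, 8, 9}, B' = {2, 4, 5, 7, 9}
Claimed RHS: A' ∩ B' = {2, 4, 5, 7, 9}
Identity is VALID: LHS = RHS = {2, 4, 5, 7, 9} ✓

Identity is valid. (A ∪ B)' = A' ∩ B' = {2, 4, 5, 7, 9}


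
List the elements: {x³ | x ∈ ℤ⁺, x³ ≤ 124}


Checking each candidate:
Condition: positive perfect cubes ≤ 124
Result = {1, 8, 27, 64}

{1, 8, 27, 64}


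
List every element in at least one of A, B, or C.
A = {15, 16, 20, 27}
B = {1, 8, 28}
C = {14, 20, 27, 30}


A ∪ B = {1, 8, 15, 16, 20, 27, 28}
(A ∪ B) ∪ C = {1, 8, 14, 15, 16, 20, 27, 28, 30}

A ∪ B ∪ C = {1, 8, 14, 15, 16, 20, 27, 28, 30}


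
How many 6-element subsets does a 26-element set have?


C(n,k) = n! / (k!(n-k)!)
C(26,6) = 26! / (6!20!)
= 230230

C(26,6) = 230230


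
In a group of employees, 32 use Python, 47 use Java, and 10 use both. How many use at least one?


|A ∪ B| = |A| + |B| - |A ∩ B|
= 32 + 47 - 10
= 69

|A ∪ B| = 69


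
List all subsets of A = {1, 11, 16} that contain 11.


A subset of A contains 11 iff the remaining 2 elements form any subset of A \ {11}.
Count: 2^(n-1) = 2^2 = 4
Subsets containing 11: {11}, {1, 11}, {11, 16}, {1, 11, 16}

Subsets containing 11 (4 total): {11}, {1, 11}, {11, 16}, {1, 11, 16}


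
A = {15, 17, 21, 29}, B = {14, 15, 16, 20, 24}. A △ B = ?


A △ B = (A \ B) ∪ (B \ A) = elements in exactly one of A or B
A \ B = {17, 21, 29}
B \ A = {14, 16, 20, 24}
A △ B = {14, 16, 17, 20, 21, 24, 29}

A △ B = {14, 16, 17, 20, 21, 24, 29}


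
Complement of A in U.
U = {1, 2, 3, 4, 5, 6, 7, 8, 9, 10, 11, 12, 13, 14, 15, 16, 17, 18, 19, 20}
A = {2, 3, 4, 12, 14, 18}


Aᶜ = U \ A = elements in U but not in A
U = {1, 2, 3, 4, 5, 6, 7, 8, 9, 10, 11, 12, 13, 14, 15, 16, 17, 18, 19, 20}
A = {2, 3, 4, 12, 14, 18}
Aᶜ = {1, 5, 6, 7, 8, 9, 10, 11, 13, 15, 16, 17, 19, 20}

Aᶜ = {1, 5, 6, 7, 8, 9, 10, 11, 13, 15, 16, 17, 19, 20}


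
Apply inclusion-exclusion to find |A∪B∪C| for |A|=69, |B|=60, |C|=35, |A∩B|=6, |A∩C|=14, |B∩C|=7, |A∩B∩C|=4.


|A∪B∪C| = |A|+|B|+|C| - |A∩B|-|A∩C|-|B∩C| + |A∩B∩C|
= 69+60+35 - 6-14-7 + 4
= 164 - 27 + 4
= 141

|A ∪ B ∪ C| = 141


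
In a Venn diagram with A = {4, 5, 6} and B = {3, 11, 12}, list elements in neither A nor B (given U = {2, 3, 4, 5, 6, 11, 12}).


A = {4, 5, 6}
B = {3, 11, 12}
Region: in neither A nor B (given U = {2, 3, 4, 5, 6, 11, 12})
Elements: {2}

Elements in neither A nor B (given U = {2, 3, 4, 5, 6, 11, 12}): {2}


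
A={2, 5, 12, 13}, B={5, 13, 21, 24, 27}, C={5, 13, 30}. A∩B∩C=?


A ∩ B = {5, 13}
(A ∩ B) ∩ C = {5, 13}

A ∩ B ∩ C = {5, 13}


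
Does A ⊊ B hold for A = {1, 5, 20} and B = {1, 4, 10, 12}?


A ⊂ B requires: A ⊆ B AND A ≠ B.
A ⊆ B? No
A ⊄ B, so A is not a proper subset.

No, A is not a proper subset of B


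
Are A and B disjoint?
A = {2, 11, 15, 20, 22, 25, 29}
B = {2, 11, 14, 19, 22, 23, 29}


Disjoint means A ∩ B = ∅.
A ∩ B = {2, 11, 22, 29}
A ∩ B ≠ ∅, so A and B are NOT disjoint.

No, A and B are not disjoint (A ∩ B = {2, 11, 22, 29})


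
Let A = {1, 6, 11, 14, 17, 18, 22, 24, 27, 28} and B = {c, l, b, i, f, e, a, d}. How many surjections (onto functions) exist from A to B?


n = |A| = 10, k = |B| = 8. Surjections via inclusion-exclusion:
S(n,k) = Σ(-1)^i × C(k,i) × (k-i)^n, i=0 to k
i=0: (-1)^0×C(8,0)×8^10 = 1073741824
i=1: (-1)^1×C(8,1)×7^10 = -2259801992
i=2: (-1)^2×C(8,2)×6^10 = 1693052928
i=3: (-1)^3×C(8,3)×5^10 = -546875000
i=4: (-1)^4×C(8,4)×4^10 = 73400320
i=5: (-1)^5×C(8,5)×3^10 = -3306744
i=6: (-1)^6×C(8,6)×2^10 = 28672
i=7: (-1)^7×C(8,7)×1^10 = -8
i=8: (-1)^8×C(8,8)×0^10 = 0
Total = 30240000

Number of surjections = 30240000


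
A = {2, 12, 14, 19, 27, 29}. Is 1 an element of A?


A = {2, 12, 14, 19, 27, 29}
Checking if 1 is in A
1 is not in A → False

1 ∉ A


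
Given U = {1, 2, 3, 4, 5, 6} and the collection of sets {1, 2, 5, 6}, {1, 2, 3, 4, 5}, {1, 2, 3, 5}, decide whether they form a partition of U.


A partition requires: (1) non-empty parts, (2) pairwise disjoint, (3) union = U
Parts: {1, 2, 5, 6}, {1, 2, 3, 4, 5}, {1, 2, 3, 5}
Union of parts: {1, 2, 3, 4, 5, 6}
U = {1, 2, 3, 4, 5, 6}
All non-empty? True
Pairwise disjoint? False
Covers U? True

No, not a valid partition


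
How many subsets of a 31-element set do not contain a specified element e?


Subsets of A avoiding e are subsets of A \ {e}, which has 30 elements.
Count = 2^(n-1) = 2^30
= 1073741824

Number of subsets avoiding e = 1073741824


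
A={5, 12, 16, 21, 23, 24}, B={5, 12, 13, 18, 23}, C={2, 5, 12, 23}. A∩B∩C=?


A ∩ B = {5, 12, 23}
(A ∩ B) ∩ C = {5, 12, 23}

A ∩ B ∩ C = {5, 12, 23}


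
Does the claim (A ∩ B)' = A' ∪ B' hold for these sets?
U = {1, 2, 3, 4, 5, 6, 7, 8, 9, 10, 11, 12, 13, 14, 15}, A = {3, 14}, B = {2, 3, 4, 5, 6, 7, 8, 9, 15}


LHS: A ∩ B = {3}
(A ∩ B)' = U \ (A ∩ B) = {1, 2, 4, 5, 6, 7, 8, 9, 10, 11, 12, 13, 14, 15}
A' = {1, 2, 4, 5, 6, 7, 8, 9, 10, 11, 12, 13, 15}, B' = {1, 10, 11, 12, 13, 14}
Claimed RHS: A' ∪ B' = {1, 2, 4, 5, 6, 7, 8, 9, 10, 11, 12, 13, 14, 15}
Identity is VALID: LHS = RHS = {1, 2, 4, 5, 6, 7, 8, 9, 10, 11, 12, 13, 14, 15} ✓

Identity is valid. (A ∩ B)' = A' ∪ B' = {1, 2, 4, 5, 6, 7, 8, 9, 10, 11, 12, 13, 14, 15}


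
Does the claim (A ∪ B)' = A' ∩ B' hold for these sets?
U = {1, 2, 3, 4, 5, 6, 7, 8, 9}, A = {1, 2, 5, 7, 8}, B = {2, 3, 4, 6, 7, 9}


LHS: A ∪ B = {1, 2, 3, 4, 5, 6, 7, 8, 9}
(A ∪ B)' = U \ (A ∪ B) = ∅
A' = {3, 4, 6, 9}, B' = {1, 5, 8}
Claimed RHS: A' ∩ B' = ∅
Identity is VALID: LHS = RHS = ∅ ✓

Identity is valid. (A ∪ B)' = A' ∩ B' = ∅


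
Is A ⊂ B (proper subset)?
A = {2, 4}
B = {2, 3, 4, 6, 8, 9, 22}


A ⊂ B requires: A ⊆ B AND A ≠ B.
A ⊆ B? Yes
A = B? No
A ⊂ B: Yes (A is a proper subset of B)

Yes, A ⊂ B


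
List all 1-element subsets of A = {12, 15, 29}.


|A| = 3, so A has C(3,1) = 3 subsets of size 1.
Enumerate by choosing 1 elements from A at a time:
{12}, {15}, {29}

1-element subsets (3 total): {12}, {15}, {29}


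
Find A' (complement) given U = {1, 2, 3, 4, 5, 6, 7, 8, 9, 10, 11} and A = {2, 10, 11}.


Aᶜ = U \ A = elements in U but not in A
U = {1, 2, 3, 4, 5, 6, 7, 8, 9, 10, 11}
A = {2, 10, 11}
Aᶜ = {1, 3, 4, 5, 6, 7, 8, 9}

Aᶜ = {1, 3, 4, 5, 6, 7, 8, 9}


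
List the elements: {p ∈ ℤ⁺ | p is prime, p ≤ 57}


Checking each candidate:
Condition: primes ≤ 57
Result = {2, 3, 5, 7, 11, 13, 17, 19, 23, 29, 31, 37, 41, 43, 47, 53}

{2, 3, 5, 7, 11, 13, 17, 19, 23, 29, 31, 37, 41, 43, 47, 53}


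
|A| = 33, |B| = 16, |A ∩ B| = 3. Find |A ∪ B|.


|A ∪ B| = |A| + |B| - |A ∩ B|
= 33 + 16 - 3
= 46

|A ∪ B| = 46


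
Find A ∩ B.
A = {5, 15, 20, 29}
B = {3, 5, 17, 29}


A ∩ B = elements in both A and B
A = {5, 15, 20, 29}
B = {3, 5, 17, 29}
A ∩ B = {5, 29}

A ∩ B = {5, 29}


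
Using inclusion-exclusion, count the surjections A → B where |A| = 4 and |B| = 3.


n = |A| = 4, k = |B| = 3. Surjections via inclusion-exclusion:
S(n,k) = Σ(-1)^i × C(k,i) × (k-i)^n, i=0 to k
i=0: (-1)^0×C(3,0)×3^4 = 81
i=1: (-1)^1×C(3,1)×2^4 = -48
i=2: (-1)^2×C(3,2)×1^4 = 3
i=3: (-1)^3×C(3,3)×0^4 = 0
Total = 36

Number of surjections = 36


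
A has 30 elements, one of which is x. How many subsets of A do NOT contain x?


Subsets of A avoiding x are subsets of A \ {x}, which has 29 elements.
Count = 2^(n-1) = 2^29
= 536870912

Number of subsets avoiding x = 536870912


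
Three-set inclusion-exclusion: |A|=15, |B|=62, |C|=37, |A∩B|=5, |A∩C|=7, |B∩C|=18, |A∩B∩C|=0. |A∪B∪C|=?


|A∪B∪C| = |A|+|B|+|C| - |A∩B|-|A∩C|-|B∩C| + |A∩B∩C|
= 15+62+37 - 5-7-18 + 0
= 114 - 30 + 0
= 84

|A ∪ B ∪ C| = 84


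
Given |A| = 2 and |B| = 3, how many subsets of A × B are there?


A relation from A to B is any subset of A × B.
|A × B| = 2 × 3 = 6
# relations = 2^|A × B| = 2^6 = 64

Number of relations = 64


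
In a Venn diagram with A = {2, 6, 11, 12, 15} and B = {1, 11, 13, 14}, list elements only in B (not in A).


A = {2, 6, 11, 12, 15}
B = {1, 11, 13, 14}
Region: only in B (not in A)
Elements: {1, 13, 14}

Elements only in B (not in A): {1, 13, 14}


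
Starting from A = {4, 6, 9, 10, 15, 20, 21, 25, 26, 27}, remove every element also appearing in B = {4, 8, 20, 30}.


A \ B = elements in A but not in B
A = {4, 6, 9, 10, 15, 20, 21, 25, 26, 27}
B = {4, 8, 20, 30}
Remove from A any elements in B
A \ B = {6, 9, 10, 15, 21, 25, 26, 27}

A \ B = {6, 9, 10, 15, 21, 25, 26, 27}


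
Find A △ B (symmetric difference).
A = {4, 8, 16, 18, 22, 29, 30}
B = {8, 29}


A △ B = (A \ B) ∪ (B \ A) = elements in exactly one of A or B
A \ B = {4, 16, 18, 22, 30}
B \ A = ∅
A △ B = {4, 16, 18, 22, 30}

A △ B = {4, 16, 18, 22, 30}


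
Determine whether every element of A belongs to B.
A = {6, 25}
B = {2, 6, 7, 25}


A ⊆ B means every element of A is in B.
All elements of A are in B.
So A ⊆ B.

Yes, A ⊆ B


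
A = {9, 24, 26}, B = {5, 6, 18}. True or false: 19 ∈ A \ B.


A = {9, 24, 26}, B = {5, 6, 18}
A \ B = elements in A but not in B
A \ B = {9, 24, 26}
Checking if 19 ∈ A \ B
19 is not in A \ B → False

19 ∉ A \ B


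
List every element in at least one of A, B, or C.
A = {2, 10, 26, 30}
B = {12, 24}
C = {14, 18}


A ∪ B = {2, 10, 12, 24, 26, 30}
(A ∪ B) ∪ C = {2, 10, 12, 14, 18, 24, 26, 30}

A ∪ B ∪ C = {2, 10, 12, 14, 18, 24, 26, 30}


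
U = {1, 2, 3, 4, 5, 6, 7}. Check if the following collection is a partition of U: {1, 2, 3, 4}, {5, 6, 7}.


A partition requires: (1) non-empty parts, (2) pairwise disjoint, (3) union = U
Parts: {1, 2, 3, 4}, {5, 6, 7}
Union of parts: {1, 2, 3, 4, 5, 6, 7}
U = {1, 2, 3, 4, 5, 6, 7}
All non-empty? True
Pairwise disjoint? True
Covers U? True

Yes, valid partition


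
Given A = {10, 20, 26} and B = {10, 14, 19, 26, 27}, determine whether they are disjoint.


Disjoint means A ∩ B = ∅.
A ∩ B = {10, 26}
A ∩ B ≠ ∅, so A and B are NOT disjoint.

No, A and B are not disjoint (A ∩ B = {10, 26})


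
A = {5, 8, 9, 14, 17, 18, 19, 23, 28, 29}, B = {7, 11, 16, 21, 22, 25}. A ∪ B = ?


A ∪ B = all elements in A or B (or both)
A = {5, 8, 9, 14, 17, 18, 19, 23, 28, 29}
B = {7, 11, 16, 21, 22, 25}
A ∪ B = {5, 7, 8, 9, 11, 14, 16, 17, 18, 19, 21, 22, 23, 25, 28, 29}

A ∪ B = {5, 7, 8, 9, 11, 14, 16, 17, 18, 19, 21, 22, 23, 25, 28, 29}


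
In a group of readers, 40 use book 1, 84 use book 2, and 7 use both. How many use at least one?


|A ∪ B| = |A| + |B| - |A ∩ B|
= 40 + 84 - 7
= 117

|A ∪ B| = 117


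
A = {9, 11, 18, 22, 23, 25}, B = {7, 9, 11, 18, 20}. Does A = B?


Two sets are equal iff they have exactly the same elements.
A = {9, 11, 18, 22, 23, 25}
B = {7, 9, 11, 18, 20}
Differences: {7, 20, 22, 23, 25}
A ≠ B

No, A ≠ B


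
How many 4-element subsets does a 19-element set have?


C(n,k) = n! / (k!(n-k)!)
C(19,4) = 19! / (4!15!)
= 3876

C(19,4) = 3876


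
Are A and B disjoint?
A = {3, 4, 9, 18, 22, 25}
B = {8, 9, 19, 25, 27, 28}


Disjoint means A ∩ B = ∅.
A ∩ B = {9, 25}
A ∩ B ≠ ∅, so A and B are NOT disjoint.

No, A and B are not disjoint (A ∩ B = {9, 25})


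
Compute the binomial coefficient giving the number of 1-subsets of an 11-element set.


C(n,k) = n! / (k!(n-k)!)
C(11,1) = 11! / (1!10!)
= 11

C(11,1) = 11


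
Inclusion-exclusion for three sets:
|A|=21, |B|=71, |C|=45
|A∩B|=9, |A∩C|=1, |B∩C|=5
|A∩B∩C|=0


|A∪B∪C| = |A|+|B|+|C| - |A∩B|-|A∩C|-|B∩C| + |A∩B∩C|
= 21+71+45 - 9-1-5 + 0
= 137 - 15 + 0
= 122

|A ∪ B ∪ C| = 122


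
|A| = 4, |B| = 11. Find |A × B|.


|A × B| = |A| × |B|
= 4 × 11
= 44

|A × B| = 44


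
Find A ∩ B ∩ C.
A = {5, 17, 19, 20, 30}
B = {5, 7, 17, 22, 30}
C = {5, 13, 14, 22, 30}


A ∩ B = {5, 17, 30}
(A ∩ B) ∩ C = {5, 30}

A ∩ B ∩ C = {5, 30}


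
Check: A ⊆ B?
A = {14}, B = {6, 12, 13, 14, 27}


A ⊆ B means every element of A is in B.
All elements of A are in B.
So A ⊆ B.

Yes, A ⊆ B


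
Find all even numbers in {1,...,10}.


Checking each candidate:
Condition: even numbers in {1,...,10}
Result = {2, 4, 6, 8, 10}

{2, 4, 6, 8, 10}


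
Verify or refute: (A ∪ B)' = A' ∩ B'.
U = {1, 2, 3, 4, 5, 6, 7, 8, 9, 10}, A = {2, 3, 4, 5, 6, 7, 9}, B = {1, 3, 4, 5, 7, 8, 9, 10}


LHS: A ∪ B = {1, 2, 3, 4, 5, 6, 7, 8, 9, 10}
(A ∪ B)' = U \ (A ∪ B) = ∅
A' = {1, 8, 10}, B' = {2, 6}
Claimed RHS: A' ∩ B' = ∅
Identity is VALID: LHS = RHS = ∅ ✓

Identity is valid. (A ∪ B)' = A' ∩ B' = ∅


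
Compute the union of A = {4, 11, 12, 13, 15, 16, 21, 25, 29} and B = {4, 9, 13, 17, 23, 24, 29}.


A ∪ B = all elements in A or B (or both)
A = {4, 11, 12, 13, 15, 16, 21, 25, 29}
B = {4, 9, 13, 17, 23, 24, 29}
A ∪ B = {4, 9, 11, 12, 13, 15, 16, 17, 21, 23, 24, 25, 29}

A ∪ B = {4, 9, 11, 12, 13, 15, 16, 17, 21, 23, 24, 25, 29}


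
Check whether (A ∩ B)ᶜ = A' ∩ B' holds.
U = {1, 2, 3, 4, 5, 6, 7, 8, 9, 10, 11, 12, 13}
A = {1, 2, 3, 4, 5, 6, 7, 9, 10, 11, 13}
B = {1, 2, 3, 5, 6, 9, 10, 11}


LHS: A ∩ B = {1, 2, 3, 5, 6, 9, 10, 11}
(A ∩ B)' = U \ (A ∩ B) = {4, 7, 8, 12, 13}
A' = {8, 12}, B' = {4, 7, 8, 12, 13}
Claimed RHS: A' ∩ B' = {8, 12}
Identity is INVALID: LHS = {4, 7, 8, 12, 13} but the RHS claimed here equals {8, 12}. The correct form is (A ∩ B)' = A' ∪ B'.

Identity is invalid: (A ∩ B)' = {4, 7, 8, 12, 13} but A' ∩ B' = {8, 12}. The correct De Morgan law is (A ∩ B)' = A' ∪ B'.


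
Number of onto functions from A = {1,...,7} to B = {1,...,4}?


n = |A| = 7, k = |B| = 4. Surjections via inclusion-exclusion:
S(n,k) = Σ(-1)^i × C(k,i) × (k-i)^n, i=0 to k
i=0: (-1)^0×C(4,0)×4^7 = 16384
i=1: (-1)^1×C(4,1)×3^7 = -8748
i=2: (-1)^2×C(4,2)×2^7 = 768
i=3: (-1)^3×C(4,3)×1^7 = -4
i=4: (-1)^4×C(4,4)×0^7 = 0
Total = 8400

Number of surjections = 8400


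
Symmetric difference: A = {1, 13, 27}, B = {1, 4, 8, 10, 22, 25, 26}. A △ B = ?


A △ B = (A \ B) ∪ (B \ A) = elements in exactly one of A or B
A \ B = {13, 27}
B \ A = {4, 8, 10, 22, 25, 26}
A △ B = {4, 8, 10, 13, 22, 25, 26, 27}

A △ B = {4, 8, 10, 13, 22, 25, 26, 27}


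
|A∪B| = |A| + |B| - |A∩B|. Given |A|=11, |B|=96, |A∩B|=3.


|A ∪ B| = |A| + |B| - |A ∩ B|
= 11 + 96 - 3
= 104

|A ∪ B| = 104


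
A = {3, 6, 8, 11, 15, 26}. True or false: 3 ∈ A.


A = {3, 6, 8, 11, 15, 26}
Checking if 3 is in A
3 is in A → True

3 ∈ A


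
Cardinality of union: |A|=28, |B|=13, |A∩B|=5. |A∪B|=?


|A ∪ B| = |A| + |B| - |A ∩ B|
= 28 + 13 - 5
= 36

|A ∪ B| = 36


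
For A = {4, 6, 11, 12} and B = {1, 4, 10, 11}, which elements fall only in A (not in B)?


A = {4, 6, 11, 12}
B = {1, 4, 10, 11}
Region: only in A (not in B)
Elements: {6, 12}

Elements only in A (not in B): {6, 12}


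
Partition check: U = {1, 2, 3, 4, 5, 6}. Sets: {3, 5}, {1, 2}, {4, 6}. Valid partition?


A partition requires: (1) non-empty parts, (2) pairwise disjoint, (3) union = U
Parts: {3, 5}, {1, 2}, {4, 6}
Union of parts: {1, 2, 3, 4, 5, 6}
U = {1, 2, 3, 4, 5, 6}
All non-empty? True
Pairwise disjoint? True
Covers U? True

Yes, valid partition


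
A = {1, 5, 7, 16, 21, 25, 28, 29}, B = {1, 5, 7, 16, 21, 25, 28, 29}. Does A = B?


Two sets are equal iff they have exactly the same elements.
A = {1, 5, 7, 16, 21, 25, 28, 29}
B = {1, 5, 7, 16, 21, 25, 28, 29}
Same elements → A = B

Yes, A = B


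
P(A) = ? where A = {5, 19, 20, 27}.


|A| = 4, so |P(A)| = 2^4 = 16
Enumerate subsets by cardinality (0 to 4):
∅, {5}, {19}, {20}, {27}, {5, 19}, {5, 20}, {5, 27}, {19, 20}, {19, 27}, {20, 27}, {5, 19, 20}, {5, 19, 27}, {5, 20, 27}, {19, 20, 27}, {5, 19, 20, 27}

P(A) has 16 subsets: ∅, {5}, {19}, {20}, {27}, {5, 19}, {5, 20}, {5, 27}, {19, 20}, {19, 27}, {20, 27}, {5, 19, 20}, {5, 19, 27}, {5, 20, 27}, {19, 20, 27}, {5, 19, 20, 27}


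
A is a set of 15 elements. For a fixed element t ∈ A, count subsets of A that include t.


Subsets of A containing t correspond to subsets of A \ {t}, which has 14 elements.
Count = 2^(n-1) = 2^14
= 16384

Number of subsets containing t = 16384
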